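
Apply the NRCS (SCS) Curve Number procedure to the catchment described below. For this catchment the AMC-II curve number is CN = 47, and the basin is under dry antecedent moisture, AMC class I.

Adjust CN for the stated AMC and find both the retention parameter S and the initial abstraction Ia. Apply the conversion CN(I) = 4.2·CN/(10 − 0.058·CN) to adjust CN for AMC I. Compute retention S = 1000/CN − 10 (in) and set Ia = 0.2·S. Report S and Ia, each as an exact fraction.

S = 26500/987 in ≈ 26.849 in; Ia = 5300/987 in ≈ 5.370 in

Adjust CN=47 to AMC I: 4.2·47/(10 − 0.058·47) → (987/5) ÷ (3637/500) = 98700/3637 ≈ 27.138
Retention S: 1000/CN − 10 with CN=27.138 → S = 26500/987 ≈ 26.849 in
Initial abstraction Ia = S/5 = (26500/987)/5 = 5300/987 ≈ 5.370 in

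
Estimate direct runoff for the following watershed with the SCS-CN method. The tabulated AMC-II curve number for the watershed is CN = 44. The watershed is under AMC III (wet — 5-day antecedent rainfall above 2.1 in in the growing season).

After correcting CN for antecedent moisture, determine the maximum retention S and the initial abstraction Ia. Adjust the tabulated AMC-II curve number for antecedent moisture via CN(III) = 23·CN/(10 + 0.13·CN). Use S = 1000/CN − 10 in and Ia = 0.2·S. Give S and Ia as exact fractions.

CN(III) from CN(II)=44: (23·44)/(10 + 0.13·44) = 25300/393 ≈ 64.377
Retention S: 1000/CN − 10 with CN=64.377 → S = 1400/253 ≈ 5.534 in
Ia = 0.2S: 0.2·5.534 = 1.107 in (exactly 280/253)

S = 1400/253 in ≈ 5.534 in; Ia = 280/253 in ≈ 1.107 in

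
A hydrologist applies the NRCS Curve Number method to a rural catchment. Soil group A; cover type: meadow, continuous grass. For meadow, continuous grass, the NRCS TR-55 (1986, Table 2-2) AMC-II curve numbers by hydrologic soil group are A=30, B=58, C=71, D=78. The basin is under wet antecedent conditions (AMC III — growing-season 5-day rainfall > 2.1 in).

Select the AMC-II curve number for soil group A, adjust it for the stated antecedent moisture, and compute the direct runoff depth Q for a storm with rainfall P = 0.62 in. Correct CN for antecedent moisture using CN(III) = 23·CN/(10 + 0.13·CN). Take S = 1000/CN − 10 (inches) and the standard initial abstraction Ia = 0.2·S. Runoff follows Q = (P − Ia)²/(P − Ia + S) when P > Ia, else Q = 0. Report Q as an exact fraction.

NRCS table: meadow, continuous grass, soil group A → CN(II) = 30
Wet (AMC III): CN(III) = 23·30/(10 + 0.13·30) = 690/(139/10) = 6900/139 ≈ 49.640
S = 1000/(6900/139) − 10 = 700/69 in ≈ 10.145 in
Ia = 0.2·(700/69) = 140/69 in ≈ 2.029 in
P = 0.620 ≤ Ia = 2.029 in: entire storm abstracted, Q = 0.

Q = 0 in ≈ 0.000 in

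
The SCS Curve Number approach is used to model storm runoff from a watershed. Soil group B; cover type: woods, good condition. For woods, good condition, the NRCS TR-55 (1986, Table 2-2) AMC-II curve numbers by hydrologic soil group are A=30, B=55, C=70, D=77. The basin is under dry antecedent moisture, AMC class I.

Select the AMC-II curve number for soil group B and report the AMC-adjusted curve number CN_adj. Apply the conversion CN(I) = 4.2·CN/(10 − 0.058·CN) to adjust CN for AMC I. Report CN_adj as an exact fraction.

NRCS table: woods, good condition, soil group B → CN(II) = 55
Dry (AMC I): CN(I) = 4.2·55/(10 − 0.058·55) = 231/(681/100) = 7700/227 ≈ 33.921

CN_adj = 7700/227 ≈ 33.921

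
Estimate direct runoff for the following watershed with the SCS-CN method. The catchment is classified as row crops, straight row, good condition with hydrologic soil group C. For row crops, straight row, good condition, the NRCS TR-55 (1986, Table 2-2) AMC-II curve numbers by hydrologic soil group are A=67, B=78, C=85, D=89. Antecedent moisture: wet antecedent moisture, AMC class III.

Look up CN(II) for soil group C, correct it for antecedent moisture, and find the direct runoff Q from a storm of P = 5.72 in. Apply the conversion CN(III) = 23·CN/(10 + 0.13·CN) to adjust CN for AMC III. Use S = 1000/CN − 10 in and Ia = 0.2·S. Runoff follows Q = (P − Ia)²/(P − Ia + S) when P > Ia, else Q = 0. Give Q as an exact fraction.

Q = 2960774569/605199575 in ≈ 4.892 in

NRCS table: row crops, straight row, good condition, soil group C → CN(II) = 85
Wet (AMC III): CN(III) = 23·85/(10 + 0.13·85) = 1955/(421/20) = 39100/421 ≈ 92.874
Max retention: S = 1000/(39100/421) − 10 = 300/391 in (≈ 0.767 in)
Ia = 0.2S: 0.2·0.767 = 0.153 in (exactly 60/391)
Excess rainfall: 5.720 − 0.153 = 5.567 in; P > Ia so Q > 0
Q: (54413/9775)² ÷ (61913/9775) = 2960774569/605199575 in (≈ 4.892 in)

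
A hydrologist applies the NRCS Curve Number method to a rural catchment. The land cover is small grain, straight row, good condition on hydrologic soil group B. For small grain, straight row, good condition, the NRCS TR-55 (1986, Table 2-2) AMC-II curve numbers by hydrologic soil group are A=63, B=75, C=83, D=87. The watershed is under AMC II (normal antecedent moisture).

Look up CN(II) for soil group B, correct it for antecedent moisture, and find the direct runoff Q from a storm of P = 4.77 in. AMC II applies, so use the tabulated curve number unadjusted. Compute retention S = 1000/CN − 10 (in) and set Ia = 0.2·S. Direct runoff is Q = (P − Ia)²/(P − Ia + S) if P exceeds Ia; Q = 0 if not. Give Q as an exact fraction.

Q = 1515361/669300 in ≈ 2.264 in

NRCS table: small grain, straight row, good condition, soil group B → CN(II) = 75
CN(II) = 75; AMC II needs no correction.
Retention S: 1000/CN − 10 with CN=75.000 → S = 10/3 ≈ 3.333 in
Initial abstraction Ia = S/5 = (10/3)/5 = 2/3 ≈ 0.667 in
Excess rainfall: 4.770 − 0.667 = 4.103 in; P > Ia so Q > 0
Runoff Q = (P−Ia)²/(P−Ia+S) = (4.103)²/(4.103+3.333) = 1515361/669300 ≈ 2.264 in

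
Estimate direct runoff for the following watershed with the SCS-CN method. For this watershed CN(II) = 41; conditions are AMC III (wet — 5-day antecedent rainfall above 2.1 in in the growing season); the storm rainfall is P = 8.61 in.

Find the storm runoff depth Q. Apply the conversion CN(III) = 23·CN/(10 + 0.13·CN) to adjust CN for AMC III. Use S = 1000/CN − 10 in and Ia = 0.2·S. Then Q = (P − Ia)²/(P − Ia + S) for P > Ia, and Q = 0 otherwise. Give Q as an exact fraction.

Q = 481529129929/121073938900 in ≈ 3.977 in

Adjust CN=41 to AMC III: 23·41/(10 + 0.13·41) → 943 ÷ (1533/100) = 94300/1533 ≈ 61.513
Retention S: 1000/CN − 10 with CN=61.513 → S = 5900/943 ≈ 6.257 in
Ia = 0.2·(5900/943) = 1180/943 in ≈ 1.251 in
P − Ia = 8.610 − 1.251 = 693923/94300 ≈ 7.359 in (> 0, runoff occurs)
Q: (693923/94300)² ÷ (1283923/94300) = 481529129929/121073938900 in (≈ 3.977 in)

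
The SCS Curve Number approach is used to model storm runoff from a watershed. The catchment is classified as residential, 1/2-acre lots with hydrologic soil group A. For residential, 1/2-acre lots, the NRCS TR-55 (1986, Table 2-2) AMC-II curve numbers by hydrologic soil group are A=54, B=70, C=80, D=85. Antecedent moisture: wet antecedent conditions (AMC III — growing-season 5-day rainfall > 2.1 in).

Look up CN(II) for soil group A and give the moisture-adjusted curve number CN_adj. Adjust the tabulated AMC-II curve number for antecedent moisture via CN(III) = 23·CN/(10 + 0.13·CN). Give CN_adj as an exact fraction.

NRCS table: residential, 1/2-acre lots, soil group A → CN(II) = 54
Adjust CN=54 to AMC III: 23·54/(10 + 0.13·54) → 1242 ÷ (851/50) = 2700/37 ≈ 72.973

CN_adj = 2700/37 ≈ 72.973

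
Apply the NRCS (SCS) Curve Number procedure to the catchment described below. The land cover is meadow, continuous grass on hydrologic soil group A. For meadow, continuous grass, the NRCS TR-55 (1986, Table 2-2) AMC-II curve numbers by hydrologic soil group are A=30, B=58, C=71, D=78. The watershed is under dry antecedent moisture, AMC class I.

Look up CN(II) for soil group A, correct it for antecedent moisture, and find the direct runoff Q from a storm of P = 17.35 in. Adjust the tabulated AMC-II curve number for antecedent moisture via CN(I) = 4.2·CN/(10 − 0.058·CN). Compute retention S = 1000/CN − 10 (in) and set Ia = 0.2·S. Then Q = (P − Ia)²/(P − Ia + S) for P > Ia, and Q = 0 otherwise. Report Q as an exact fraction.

Q = 1261129/2002140 in ≈ 0.630 in

NRCS table: meadow, continuous grass, soil group A → CN(II) = 30
CN(I) from CN(II)=30: (4.2·30)/(10 − 0.058·30) = 900/59 ≈ 15.254
Max retention: S = 1000/(900/59) − 10 = 500/9 in (≈ 55.556 in)
Ia = 0.2·(500/9) = 100/9 in ≈ 11.111 in
P − Ia = 17.350 − 11.111 = 1123/180 ≈ 6.239 in (> 0, runoff occurs)
Q = (1123/180)²/((1123/180) + 500/9) = (1261129/32400)/(11123/180) = 1261129/2002140 in ≈ 0.630 in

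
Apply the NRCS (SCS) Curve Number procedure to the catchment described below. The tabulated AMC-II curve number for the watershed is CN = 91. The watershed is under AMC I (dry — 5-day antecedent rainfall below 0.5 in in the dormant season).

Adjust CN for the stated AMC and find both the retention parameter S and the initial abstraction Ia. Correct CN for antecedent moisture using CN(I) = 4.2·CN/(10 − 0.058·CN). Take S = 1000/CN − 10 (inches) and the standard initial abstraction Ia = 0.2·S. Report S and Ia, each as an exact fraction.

Dry (AMC I): CN(I) = 4.2·91/(10 − 0.058·91) = (1911/5)/(2361/500) = 63700/787 ≈ 80.940
Max retention: S = 1000/(63700/787) − 10 = 1500/637 in (≈ 2.355 in)
Initial abstraction Ia = S/5 = (1500/637)/5 = 300/637 ≈ 0.471 in

S = 1500/637 in ≈ 2.355 in; Ia = 300/637 in ≈ 0.471 in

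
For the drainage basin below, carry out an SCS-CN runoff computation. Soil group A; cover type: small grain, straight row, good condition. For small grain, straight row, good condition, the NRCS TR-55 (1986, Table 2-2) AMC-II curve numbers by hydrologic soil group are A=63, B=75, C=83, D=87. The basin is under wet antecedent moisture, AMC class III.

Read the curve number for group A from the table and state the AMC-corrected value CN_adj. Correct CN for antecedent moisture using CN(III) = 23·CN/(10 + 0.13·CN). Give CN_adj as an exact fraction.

NRCS table: small grain, straight row, good condition, soil group A → CN(II) = 63
Wet (AMC III): CN(III) = 23·63/(10 + 0.13·63) = 1449/(1819/100) = 144900/1819 ≈ 79.659

CN_adj = 144900/1819 ≈ 79.659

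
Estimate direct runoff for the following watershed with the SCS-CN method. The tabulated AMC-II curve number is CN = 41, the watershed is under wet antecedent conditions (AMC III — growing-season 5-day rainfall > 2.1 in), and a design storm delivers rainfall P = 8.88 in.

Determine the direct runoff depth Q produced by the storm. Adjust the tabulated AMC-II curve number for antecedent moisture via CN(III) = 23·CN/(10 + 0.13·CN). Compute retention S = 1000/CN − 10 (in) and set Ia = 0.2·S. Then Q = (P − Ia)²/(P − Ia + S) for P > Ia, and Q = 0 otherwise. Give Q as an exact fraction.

Wet (AMC III): CN(III) = 23·41/(10 + 0.13·41) = 943/(1533/100) = 94300/1533 ≈ 61.513
Retention S: 1000/CN − 10 with CN=61.513 → S = 5900/943 ≈ 6.257 in
Ia = 0.2·(5900/943) = 1180/943 in ≈ 1.251 in
Excess rainfall: 8.880 − 1.251 = 7.629 in; P > Ia so Q > 0
Q: (179846/23575)² ÷ (327346/23575) = 16172291858/3858590975 in (≈ 4.191 in)

Q = 16172291858/3858590975 in ≈ 4.191 in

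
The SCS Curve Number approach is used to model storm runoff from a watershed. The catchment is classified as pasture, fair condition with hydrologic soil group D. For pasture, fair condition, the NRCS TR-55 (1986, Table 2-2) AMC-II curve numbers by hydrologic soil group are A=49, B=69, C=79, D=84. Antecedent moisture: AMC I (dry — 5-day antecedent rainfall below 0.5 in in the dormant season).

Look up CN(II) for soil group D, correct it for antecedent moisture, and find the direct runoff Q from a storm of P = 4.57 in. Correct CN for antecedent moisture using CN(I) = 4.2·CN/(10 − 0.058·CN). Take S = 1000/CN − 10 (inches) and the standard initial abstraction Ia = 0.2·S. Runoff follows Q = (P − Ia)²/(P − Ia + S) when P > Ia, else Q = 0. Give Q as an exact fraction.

Q = 26094202369/15943781700 in ≈ 1.637 in

NRCS table: pasture, fair condition, soil group D → CN(II) = 84
CN(I) from CN(II)=84: (4.2·84)/(10 − 0.058·84) = 44100/641 ≈ 68.799
Max retention: S = 1000/(44100/641) − 10 = 2000/441 in (≈ 4.535 in)
Initial abstraction Ia = S/5 = (2000/441)/5 = 400/441 ≈ 0.907 in
Since P=4.570 > Ia=0.907: effective rainfall P−Ia = 161537/44100 in
Q = (161537/44100)²/((161537/44100) + 2000/441) = (26094202369/1944810000)/(361537/44100) = 26094202369/15943781700 in ≈ 1.637 in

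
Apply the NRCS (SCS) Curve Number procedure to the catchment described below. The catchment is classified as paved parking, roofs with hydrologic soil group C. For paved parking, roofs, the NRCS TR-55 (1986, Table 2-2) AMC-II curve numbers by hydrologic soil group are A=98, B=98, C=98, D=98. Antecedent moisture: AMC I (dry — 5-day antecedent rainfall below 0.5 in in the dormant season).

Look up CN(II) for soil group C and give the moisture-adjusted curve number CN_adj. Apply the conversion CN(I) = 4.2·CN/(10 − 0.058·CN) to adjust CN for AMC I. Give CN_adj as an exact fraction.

NRCS table: paved parking, roofs, soil group C → CN(II) = 98
Adjust CN=98 to AMC I: 4.2·98/(10 − 0.058·98) → (2058/5) ÷ (1079/250) = 102900/1079 ≈ 95.366

CN_adj = 102900/1079 ≈ 95.366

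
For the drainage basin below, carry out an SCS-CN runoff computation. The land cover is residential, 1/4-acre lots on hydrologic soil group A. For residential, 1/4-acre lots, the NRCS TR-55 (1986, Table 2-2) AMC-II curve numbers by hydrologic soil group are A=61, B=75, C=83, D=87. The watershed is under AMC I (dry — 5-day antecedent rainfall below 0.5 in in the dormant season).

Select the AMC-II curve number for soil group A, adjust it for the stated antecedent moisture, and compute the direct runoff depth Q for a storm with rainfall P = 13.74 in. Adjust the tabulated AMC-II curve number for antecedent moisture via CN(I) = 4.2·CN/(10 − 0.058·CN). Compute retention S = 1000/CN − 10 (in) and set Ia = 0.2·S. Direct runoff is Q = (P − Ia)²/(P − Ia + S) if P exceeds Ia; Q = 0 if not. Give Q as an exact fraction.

NRCS table: residential, 1/4-acre lots, soil group A → CN(II) = 61
Adjust CN=61 to AMC I: 4.2·61/(10 − 0.058·61) → (1281/5) ÷ (3231/500) = 42700/1077 ≈ 39.647
Max retention: S = 1000/(42700/1077) − 10 = 6500/427 in (≈ 15.222 in)
Ia = 0.2·(6500/427) = 1300/427 in ≈ 3.044 in
Since P=13.740 > Ia=3.044: effective rainfall P−Ia = 228349/21350 in
Q: (228349/21350)² ÷ (553349/21350) = 52143265801/11814001150 in (≈ 4.414 in)

Q = 52143265801/11814001150 in ≈ 4.414 in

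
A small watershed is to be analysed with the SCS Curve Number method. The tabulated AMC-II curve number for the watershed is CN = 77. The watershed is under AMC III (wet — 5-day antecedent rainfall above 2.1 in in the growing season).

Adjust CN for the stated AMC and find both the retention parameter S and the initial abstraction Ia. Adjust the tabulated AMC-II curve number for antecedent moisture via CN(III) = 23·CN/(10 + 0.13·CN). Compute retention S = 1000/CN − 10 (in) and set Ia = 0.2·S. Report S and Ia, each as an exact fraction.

S = 100/77 in ≈ 1.299 in; Ia = 20/77 in ≈ 0.260 in

Adjust CN=77 to AMC III: 23·77/(10 + 0.13·77) → 1771 ÷ (2001/100) = 7700/87 ≈ 88.506
S = 1000/(7700/87) − 10 = 100/77 in ≈ 1.299 in
Initial abstraction Ia = S/5 = (100/77)/5 = 20/77 ≈ 0.260 in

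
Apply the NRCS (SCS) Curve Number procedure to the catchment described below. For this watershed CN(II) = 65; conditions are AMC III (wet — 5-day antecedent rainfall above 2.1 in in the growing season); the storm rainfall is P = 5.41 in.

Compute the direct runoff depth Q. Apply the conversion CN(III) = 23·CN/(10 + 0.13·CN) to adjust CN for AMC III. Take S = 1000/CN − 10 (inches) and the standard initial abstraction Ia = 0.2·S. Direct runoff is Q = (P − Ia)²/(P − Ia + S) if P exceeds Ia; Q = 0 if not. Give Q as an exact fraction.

Q = 21832722081/6510994100 in ≈ 3.353 in

Wet (AMC III): CN(III) = 23·65/(10 + 0.13·65) = 1495/(369/20) = 29900/369 ≈ 81.030
S = 1000/(29900/369) − 10 = 700/299 in ≈ 2.341 in
Ia = 0.2S: 0.2·2.341 = 0.468 in (exactly 140/299)
Since P=5.410 > Ia=0.468: effective rainfall P−Ia = 147759/29900 in
Q = (147759/29900)²/((147759/29900) + 700/299) = (21832722081/894010000)/(217759/29900) = 21832722081/6510994100 in ≈ 3.353 in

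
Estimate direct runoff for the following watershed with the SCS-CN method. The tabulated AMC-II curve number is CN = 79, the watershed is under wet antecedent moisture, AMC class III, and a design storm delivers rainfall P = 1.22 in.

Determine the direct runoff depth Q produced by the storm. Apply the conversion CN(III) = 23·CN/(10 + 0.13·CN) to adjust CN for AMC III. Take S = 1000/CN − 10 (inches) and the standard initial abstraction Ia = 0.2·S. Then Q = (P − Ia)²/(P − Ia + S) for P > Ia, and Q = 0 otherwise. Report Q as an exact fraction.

Q = 8070686569/17700941450 in ≈ 0.456 in

CN(III) from CN(II)=79: (23·79)/(10 + 0.13·79) = 181700/2027 ≈ 89.640
Retention S: 1000/CN − 10 with CN=89.640 → S = 2100/1817 ≈ 1.156 in
Ia = 0.2S: 0.2·1.156 = 0.231 in (exactly 420/1817)
Excess rainfall: 1.220 − 0.231 = 0.989 in; P > Ia so Q > 0
Q = (89837/90850)²/((89837/90850) + 2100/1817) = (8070686569/8253722500)/(194837/90850) = 8070686569/17700941450 in ≈ 0.456 in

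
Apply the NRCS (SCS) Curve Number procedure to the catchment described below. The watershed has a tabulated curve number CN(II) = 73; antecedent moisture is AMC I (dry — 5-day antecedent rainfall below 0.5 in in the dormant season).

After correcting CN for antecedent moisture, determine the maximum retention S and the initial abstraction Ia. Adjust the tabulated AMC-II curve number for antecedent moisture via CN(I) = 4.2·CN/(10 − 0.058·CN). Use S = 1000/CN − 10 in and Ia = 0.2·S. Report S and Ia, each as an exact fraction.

CN(I) from CN(II)=73: (4.2·73)/(10 − 0.058·73) = 51100/961 ≈ 53.174
Max retention: S = 1000/(51100/961) − 10 = 4500/511 in (≈ 8.806 in)
Ia = 0.2·(4500/511) = 900/511 in ≈ 1.761 in

S = 4500/511 in ≈ 8.806 in; Ia = 900/511 in ≈ 1.761 in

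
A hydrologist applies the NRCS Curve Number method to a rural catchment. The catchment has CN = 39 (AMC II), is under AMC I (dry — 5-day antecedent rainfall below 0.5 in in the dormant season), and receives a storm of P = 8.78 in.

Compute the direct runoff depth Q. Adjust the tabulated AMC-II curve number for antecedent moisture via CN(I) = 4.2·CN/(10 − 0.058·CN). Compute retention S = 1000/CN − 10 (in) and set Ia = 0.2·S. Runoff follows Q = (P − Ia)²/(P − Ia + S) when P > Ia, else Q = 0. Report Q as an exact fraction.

CN(I) from CN(II)=39: (4.2·39)/(10 − 0.058·39) = 81900/3869 ≈ 21.168
Max retention: S = 1000/(81900/3869) − 10 = 30500/819 in (≈ 37.241 in)
Ia = 0.2·(30500/819) = 6100/819 in ≈ 7.448 in
P − Ia = 8.780 − 7.448 = 54541/40950 ≈ 1.332 in (> 0, runoff occurs)
Runoff Q = (P−Ia)²/(P−Ia+S) = (1.332)²/(1.332+37.241) = 2974720681/64682203950 ≈ 0.046 in

Q = 2974720681/64682203950 in ≈ 0.046 in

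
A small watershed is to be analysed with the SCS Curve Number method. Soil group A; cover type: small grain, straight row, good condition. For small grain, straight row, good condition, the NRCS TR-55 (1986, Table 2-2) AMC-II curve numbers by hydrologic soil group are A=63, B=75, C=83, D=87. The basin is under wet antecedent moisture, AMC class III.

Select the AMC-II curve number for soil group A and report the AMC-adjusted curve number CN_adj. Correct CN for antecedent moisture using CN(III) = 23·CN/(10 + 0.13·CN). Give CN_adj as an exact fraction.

CN_adj = 144900/1819 ≈ 79.659

NRCS table: small grain, straight row, good condition, soil group A → CN(II) = 63
Wet (AMC III): CN(III) = 23·63/(10 + 0.13·63) = 1449/(1819/100) = 144900/1819 ≈ 79.659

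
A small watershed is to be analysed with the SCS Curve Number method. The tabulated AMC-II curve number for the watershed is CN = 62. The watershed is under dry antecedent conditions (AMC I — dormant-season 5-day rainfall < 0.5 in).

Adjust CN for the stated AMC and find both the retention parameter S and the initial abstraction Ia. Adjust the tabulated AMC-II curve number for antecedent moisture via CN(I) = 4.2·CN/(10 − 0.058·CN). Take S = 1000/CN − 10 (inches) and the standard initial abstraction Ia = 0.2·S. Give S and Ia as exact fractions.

S = 9500/651 in ≈ 14.593 in; Ia = 1900/651 in ≈ 2.919 in

Dry (AMC I): CN(I) = 4.2·62/(10 − 0.058·62) = (1302/5)/(1601/250) = 65100/1601 ≈ 40.662
S = 1000/(65100/1601) − 10 = 9500/651 in ≈ 14.593 in
Initial abstraction Ia = S/5 = (9500/651)/5 = 1900/651 ≈ 2.919 in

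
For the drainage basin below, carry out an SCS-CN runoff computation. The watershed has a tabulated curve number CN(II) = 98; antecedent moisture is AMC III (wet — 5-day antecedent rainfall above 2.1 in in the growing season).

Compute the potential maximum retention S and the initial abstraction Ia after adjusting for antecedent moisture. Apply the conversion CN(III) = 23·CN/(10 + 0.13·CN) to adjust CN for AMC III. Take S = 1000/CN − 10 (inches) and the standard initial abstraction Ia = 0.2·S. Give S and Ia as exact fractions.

S = 100/1127 in ≈ 0.089 in; Ia = 20/1127 in ≈ 0.018 in

Wet (AMC III): CN(III) = 23·98/(10 + 0.13·98) = 2254/(1137/50) = 112700/1137 ≈ 99.120
Max retention: S = 1000/(112700/1137) − 10 = 100/1127 in (≈ 0.089 in)
Ia = 0.2·(100/1127) = 20/1127 in ≈ 0.018 in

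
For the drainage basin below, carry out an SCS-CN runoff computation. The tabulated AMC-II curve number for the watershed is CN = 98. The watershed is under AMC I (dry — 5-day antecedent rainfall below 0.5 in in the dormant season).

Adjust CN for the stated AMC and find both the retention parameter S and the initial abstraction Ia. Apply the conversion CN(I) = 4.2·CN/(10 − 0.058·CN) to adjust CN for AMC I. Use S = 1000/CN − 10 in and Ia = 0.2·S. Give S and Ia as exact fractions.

S = 500/1029 in ≈ 0.486 in; Ia = 100/1029 in ≈ 0.097 in

Dry (AMC I): CN(I) = 4.2·98/(10 − 0.058·98) = (2058/5)/(1079/250) = 102900/1079 ≈ 95.366
Retention S: 1000/CN − 10 with CN=95.366 → S = 500/1029 ≈ 0.486 in
Initial abstraction Ia = S/5 = (500/1029)/5 = 100/1029 ≈ 0.097 in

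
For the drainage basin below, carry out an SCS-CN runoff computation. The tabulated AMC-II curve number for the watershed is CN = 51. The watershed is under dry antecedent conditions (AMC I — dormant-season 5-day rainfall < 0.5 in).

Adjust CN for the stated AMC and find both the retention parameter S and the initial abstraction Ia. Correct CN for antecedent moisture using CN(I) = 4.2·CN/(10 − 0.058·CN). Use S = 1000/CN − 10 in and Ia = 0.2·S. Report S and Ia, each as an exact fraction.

S = 3500/153 in ≈ 22.876 in; Ia = 700/153 in ≈ 4.575 in

Adjust CN=51 to AMC I: 4.2·51/(10 − 0.058·51) → (1071/5) ÷ (3521/500) = 15300/503 ≈ 30.417
Retention S: 1000/CN − 10 with CN=30.417 → S = 3500/153 ≈ 22.876 in
Ia = 0.2·(3500/153) = 700/153 in ≈ 4.575 in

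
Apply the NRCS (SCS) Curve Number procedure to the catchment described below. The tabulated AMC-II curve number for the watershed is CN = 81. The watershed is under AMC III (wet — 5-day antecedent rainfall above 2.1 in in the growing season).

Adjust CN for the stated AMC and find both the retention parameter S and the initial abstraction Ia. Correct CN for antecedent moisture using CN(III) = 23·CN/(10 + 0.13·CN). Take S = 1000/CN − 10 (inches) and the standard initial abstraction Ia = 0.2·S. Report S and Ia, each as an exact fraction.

CN(III) from CN(II)=81: (23·81)/(10 + 0.13·81) = 186300/2053 ≈ 90.745
Max retention: S = 1000/(186300/2053) − 10 = 1900/1863 in (≈ 1.020 in)
Ia = 0.2·(1900/1863) = 380/1863 in ≈ 0.204 in

S = 1900/1863 in ≈ 1.020 in; Ia = 380/1863 in ≈ 0.204 in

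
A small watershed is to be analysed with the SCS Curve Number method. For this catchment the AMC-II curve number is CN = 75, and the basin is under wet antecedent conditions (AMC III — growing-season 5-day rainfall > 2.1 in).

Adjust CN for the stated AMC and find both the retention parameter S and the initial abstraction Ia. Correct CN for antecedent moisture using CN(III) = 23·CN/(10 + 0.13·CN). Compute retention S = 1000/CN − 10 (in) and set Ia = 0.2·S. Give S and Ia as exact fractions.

Wet (AMC III): CN(III) = 23·75/(10 + 0.13·75) = 1725/(79/4) = 6900/79 ≈ 87.342
S = 1000/(6900/79) − 10 = 100/69 in ≈ 1.449 in
Ia = 0.2·(100/69) = 20/69 in ≈ 0.290 in

S = 100/69 in ≈ 1.449 in; Ia = 20/69 in ≈ 0.290 in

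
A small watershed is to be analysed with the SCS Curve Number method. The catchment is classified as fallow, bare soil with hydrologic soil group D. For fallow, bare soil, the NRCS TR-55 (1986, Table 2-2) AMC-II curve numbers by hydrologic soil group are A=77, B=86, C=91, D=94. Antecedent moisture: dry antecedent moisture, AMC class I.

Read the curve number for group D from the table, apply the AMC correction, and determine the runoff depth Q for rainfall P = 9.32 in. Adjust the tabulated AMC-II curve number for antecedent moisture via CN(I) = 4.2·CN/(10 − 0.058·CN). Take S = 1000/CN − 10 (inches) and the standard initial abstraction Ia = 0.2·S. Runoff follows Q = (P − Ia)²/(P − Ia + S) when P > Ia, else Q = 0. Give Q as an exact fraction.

NRCS table: fallow, bare soil, soil group D → CN(II) = 94
Dry (AMC I): CN(I) = 4.2·94/(10 − 0.058·94) = (1974/5)/(1137/250) = 32900/379 ≈ 86.807
Retention S: 1000/CN − 10 with CN=86.807 → S = 500/329 ≈ 1.520 in
Ia = 0.2·(500/329) = 100/329 in ≈ 0.304 in
Excess rainfall: 9.320 − 0.304 = 9.016 in; P > Ia so Q > 0
Runoff Q = (P−Ia)²/(P−Ia+S) = (9.016)²/(9.016+1.520) = 5499260649/712753825 ≈ 7.716 in

Q = 5499260649/712753825 in ≈ 7.716 in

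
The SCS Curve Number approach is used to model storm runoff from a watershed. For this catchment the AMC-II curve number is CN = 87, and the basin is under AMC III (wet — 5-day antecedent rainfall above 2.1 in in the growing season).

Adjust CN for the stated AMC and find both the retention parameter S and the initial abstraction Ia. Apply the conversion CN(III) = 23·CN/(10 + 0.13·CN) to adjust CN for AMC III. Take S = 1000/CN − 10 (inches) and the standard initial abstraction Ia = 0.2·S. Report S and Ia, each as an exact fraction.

S = 1300/2001 in ≈ 0.650 in; Ia = 260/2001 in ≈ 0.130 in

CN(III) from CN(II)=87: (23·87)/(10 + 0.13·87) = 200100/2131 ≈ 93.900
Max retention: S = 1000/(200100/2131) − 10 = 1300/2001 in (≈ 0.650 in)
Initial abstraction Ia = S/5 = (1300/2001)/5 = 260/2001 ≈ 0.130 in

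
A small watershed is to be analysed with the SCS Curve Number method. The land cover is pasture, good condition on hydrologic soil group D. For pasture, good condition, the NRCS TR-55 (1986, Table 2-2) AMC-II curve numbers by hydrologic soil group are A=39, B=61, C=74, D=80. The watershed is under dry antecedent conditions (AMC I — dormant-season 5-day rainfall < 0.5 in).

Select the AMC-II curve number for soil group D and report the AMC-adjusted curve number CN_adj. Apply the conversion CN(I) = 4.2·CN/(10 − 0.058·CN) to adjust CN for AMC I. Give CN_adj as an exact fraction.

CN_adj = 4200/67 ≈ 62.687

NRCS table: pasture, good condition, soil group D → CN(II) = 80
Adjust CN=80 to AMC I: 4.2·80/(10 − 0.058·80) → 336 ÷ (134/25) = 4200/67 ≈ 62.687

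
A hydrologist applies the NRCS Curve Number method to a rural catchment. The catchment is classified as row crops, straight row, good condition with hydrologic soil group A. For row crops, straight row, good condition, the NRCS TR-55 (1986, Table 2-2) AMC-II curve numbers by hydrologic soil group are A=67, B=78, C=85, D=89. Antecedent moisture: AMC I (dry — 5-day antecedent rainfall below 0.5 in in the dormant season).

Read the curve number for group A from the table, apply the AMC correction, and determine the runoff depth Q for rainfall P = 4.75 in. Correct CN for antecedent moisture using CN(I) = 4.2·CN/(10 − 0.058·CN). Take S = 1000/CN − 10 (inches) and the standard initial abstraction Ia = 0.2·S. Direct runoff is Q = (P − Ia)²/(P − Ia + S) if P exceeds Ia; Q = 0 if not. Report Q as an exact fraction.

Q = 20349121/49734636 in ≈ 0.409 in

NRCS table: row crops, straight row, good condition, soil group A → CN(II) = 67
CN(I) from CN(II)=67: (4.2·67)/(10 − 0.058·67) = 46900/1019 ≈ 46.026
S = 1000/(46900/1019) − 10 = 5500/469 in ≈ 11.727 in
Initial abstraction Ia = S/5 = (5500/469)/5 = 1100/469 ≈ 2.345 in
P − Ia = 4.750 − 2.345 = 4511/1876 ≈ 2.405 in (> 0, runoff occurs)
Q: (4511/1876)² ÷ (26511/1876) = 20349121/49734636 in (≈ 0.409 in)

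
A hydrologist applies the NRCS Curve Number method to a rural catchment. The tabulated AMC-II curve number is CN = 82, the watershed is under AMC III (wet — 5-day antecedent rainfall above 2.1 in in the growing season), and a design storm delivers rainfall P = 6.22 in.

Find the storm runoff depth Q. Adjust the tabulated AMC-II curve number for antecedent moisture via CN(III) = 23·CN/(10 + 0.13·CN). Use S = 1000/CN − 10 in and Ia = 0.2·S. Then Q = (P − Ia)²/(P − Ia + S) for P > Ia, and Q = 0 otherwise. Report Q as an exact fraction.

Q = 80811138529/15525221950 in ≈ 5.205 in

CN(III) from CN(II)=82: (23·82)/(10 + 0.13·82) = 94300/1033 ≈ 91.288
Max retention: S = 1000/(94300/1033) − 10 = 900/943 in (≈ 0.954 in)
Initial abstraction Ia = S/5 = (900/943)/5 = 180/943 ≈ 0.191 in
Excess rainfall: 6.220 − 0.191 = 6.029 in; P > Ia so Q > 0
Q: (284273/47150)² ÷ (329273/47150) = 80811138529/15525221950 in (≈ 5.205 in)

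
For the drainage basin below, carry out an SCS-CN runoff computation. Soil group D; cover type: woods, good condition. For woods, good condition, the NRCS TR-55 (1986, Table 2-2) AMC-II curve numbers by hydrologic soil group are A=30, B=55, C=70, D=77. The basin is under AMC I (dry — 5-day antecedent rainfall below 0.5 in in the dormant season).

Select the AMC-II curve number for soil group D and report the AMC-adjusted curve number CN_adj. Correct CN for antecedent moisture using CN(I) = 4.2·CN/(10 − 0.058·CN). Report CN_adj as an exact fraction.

NRCS table: woods, good condition, soil group D → CN(II) = 77
Adjust CN=77 to AMC I: 4.2·77/(10 − 0.058·77) → (1617/5) ÷ (2767/500) = 161700/2767 ≈ 58.439

CN_adj = 161700/2767 ≈ 58.439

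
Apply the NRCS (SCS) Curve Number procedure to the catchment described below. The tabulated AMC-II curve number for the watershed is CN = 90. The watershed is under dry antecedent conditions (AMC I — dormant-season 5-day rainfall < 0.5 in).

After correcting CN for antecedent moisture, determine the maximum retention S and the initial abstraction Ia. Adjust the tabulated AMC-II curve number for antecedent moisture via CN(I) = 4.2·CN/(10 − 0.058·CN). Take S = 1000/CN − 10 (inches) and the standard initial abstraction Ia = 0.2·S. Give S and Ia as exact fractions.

S = 500/189 in ≈ 2.646 in; Ia = 100/189 in ≈ 0.529 in

CN(I) from CN(II)=90: (4.2·90)/(10 − 0.058·90) = 18900/239 ≈ 79.079
Max retention: S = 1000/(18900/239) − 10 = 500/189 in (≈ 2.646 in)
Initial abstraction Ia = S/5 = (500/189)/5 = 100/189 ≈ 0.529 in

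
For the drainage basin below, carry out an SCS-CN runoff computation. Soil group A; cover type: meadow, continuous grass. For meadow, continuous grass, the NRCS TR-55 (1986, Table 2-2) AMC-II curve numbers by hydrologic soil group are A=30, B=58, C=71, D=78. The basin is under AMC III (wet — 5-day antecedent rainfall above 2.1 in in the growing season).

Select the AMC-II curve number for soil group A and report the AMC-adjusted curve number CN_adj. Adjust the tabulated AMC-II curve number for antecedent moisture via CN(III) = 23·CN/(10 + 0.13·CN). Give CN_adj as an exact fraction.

CN_adj = 6900/139 ≈ 49.640

NRCS table: meadow, continuous grass, soil group A → CN(II) = 30
Wet (AMC III): CN(III) = 23·30/(10 + 0.13·30) = 690/(139/10) = 6900/139 ≈ 49.640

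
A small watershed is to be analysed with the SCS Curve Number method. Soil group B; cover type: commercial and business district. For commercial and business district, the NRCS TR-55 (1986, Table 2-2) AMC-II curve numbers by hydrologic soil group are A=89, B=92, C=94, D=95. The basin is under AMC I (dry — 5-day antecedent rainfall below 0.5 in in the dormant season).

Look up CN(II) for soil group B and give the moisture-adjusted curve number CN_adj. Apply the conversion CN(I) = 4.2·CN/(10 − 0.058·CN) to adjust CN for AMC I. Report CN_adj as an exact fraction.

NRCS table: commercial and business district, soil group B → CN(II) = 92
Adjust CN=92 to AMC I: 4.2·92/(10 − 0.058·92) → (1932/5) ÷ (583/125) = 48300/583 ≈ 82.847

CN_adj = 48300/583 ≈ 82.847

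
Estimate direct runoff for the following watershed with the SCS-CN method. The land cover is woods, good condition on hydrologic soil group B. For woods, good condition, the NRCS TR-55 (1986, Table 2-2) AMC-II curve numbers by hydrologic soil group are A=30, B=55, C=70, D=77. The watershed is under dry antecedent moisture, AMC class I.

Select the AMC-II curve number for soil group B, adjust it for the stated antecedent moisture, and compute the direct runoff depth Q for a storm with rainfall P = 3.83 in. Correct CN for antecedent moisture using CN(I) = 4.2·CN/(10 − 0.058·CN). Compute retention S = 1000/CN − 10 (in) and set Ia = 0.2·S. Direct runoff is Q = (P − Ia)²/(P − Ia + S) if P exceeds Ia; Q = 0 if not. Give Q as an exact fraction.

NRCS table: woods, good condition, soil group B → CN(II) = 55
Dry (AMC I): CN(I) = 4.2·55/(10 − 0.058·55) = 231/(681/100) = 7700/227 ≈ 33.921
Retention S: 1000/CN − 10 with CN=33.921 → S = 1500/77 ≈ 19.481 in
Ia = 0.2·(1500/77) = 300/77 in ≈ 3.896 in
P = 3.830 ≤ Ia = 3.896 in: entire storm abstracted, Q = 0.

Q = 0 in ≈ 0.000 in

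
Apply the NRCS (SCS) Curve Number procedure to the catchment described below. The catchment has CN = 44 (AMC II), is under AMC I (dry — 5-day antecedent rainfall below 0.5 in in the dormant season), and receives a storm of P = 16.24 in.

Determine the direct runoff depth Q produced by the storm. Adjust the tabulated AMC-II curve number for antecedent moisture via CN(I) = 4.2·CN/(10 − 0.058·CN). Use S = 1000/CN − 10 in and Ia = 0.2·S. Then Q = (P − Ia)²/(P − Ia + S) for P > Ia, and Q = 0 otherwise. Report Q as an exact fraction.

Dry (AMC I): CN(I) = 4.2·44/(10 − 0.058·44) = (924/5)/(931/125) = 3300/133 ≈ 24.812
Retention S: 1000/CN − 10 with CN=24.812 → S = 1000/33 ≈ 30.303 in
Ia = 0.2·(1000/33) = 200/33 in ≈ 6.061 in
Excess rainfall: 16.240 − 6.061 = 10.179 in; P > Ia so Q > 0
Q: (8398/825)² ÷ (33398/825) = 35263202/13776675 in (≈ 2.560 in)

Q = 35263202/13776675 in ≈ 2.560 in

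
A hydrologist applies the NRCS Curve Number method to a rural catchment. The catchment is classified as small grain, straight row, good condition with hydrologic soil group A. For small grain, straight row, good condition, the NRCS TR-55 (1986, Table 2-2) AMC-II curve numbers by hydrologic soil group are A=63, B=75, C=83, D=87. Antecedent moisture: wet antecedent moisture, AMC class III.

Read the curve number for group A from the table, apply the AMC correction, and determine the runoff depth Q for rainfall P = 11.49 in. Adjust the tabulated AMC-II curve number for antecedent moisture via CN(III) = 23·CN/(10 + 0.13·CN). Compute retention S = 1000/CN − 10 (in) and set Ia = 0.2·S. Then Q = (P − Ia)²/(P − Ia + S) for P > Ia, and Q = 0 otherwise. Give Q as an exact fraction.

Q = 2530965991801/284134554900 in ≈ 8.908 in

NRCS table: small grain, straight row, good condition, soil group A → CN(II) = 63
CN(III) from CN(II)=63: (23·63)/(10 + 0.13·63) = 144900/1819 ≈ 79.659
Max retention: S = 1000/(144900/1819) − 10 = 3700/1449 in (≈ 2.553 in)
Ia = 0.2S: 0.2·2.553 = 0.511 in (exactly 740/1449)
Since P=11.490 > Ia=0.511: effective rainfall P−Ia = 1590901/144900 in
Q: (1590901/144900)² ÷ (1960901/144900) = 2530965991801/284134554900 in (≈ 8.908 in)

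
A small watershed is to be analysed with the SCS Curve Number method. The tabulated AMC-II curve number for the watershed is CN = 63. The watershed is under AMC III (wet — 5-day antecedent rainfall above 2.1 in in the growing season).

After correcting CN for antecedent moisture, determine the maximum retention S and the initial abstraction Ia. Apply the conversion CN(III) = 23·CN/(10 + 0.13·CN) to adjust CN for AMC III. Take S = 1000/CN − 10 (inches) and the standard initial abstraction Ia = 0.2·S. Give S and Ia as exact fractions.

S = 3700/1449 in ≈ 2.553 in; Ia = 740/1449 in ≈ 0.511 in

CN(III) from CN(II)=63: (23·63)/(10 + 0.13·63) = 144900/1819 ≈ 79.659
Max retention: S = 1000/(144900/1819) − 10 = 3700/1449 in (≈ 2.553 in)
Ia = 0.2S: 0.2·2.553 = 0.511 in (exactly 740/1449)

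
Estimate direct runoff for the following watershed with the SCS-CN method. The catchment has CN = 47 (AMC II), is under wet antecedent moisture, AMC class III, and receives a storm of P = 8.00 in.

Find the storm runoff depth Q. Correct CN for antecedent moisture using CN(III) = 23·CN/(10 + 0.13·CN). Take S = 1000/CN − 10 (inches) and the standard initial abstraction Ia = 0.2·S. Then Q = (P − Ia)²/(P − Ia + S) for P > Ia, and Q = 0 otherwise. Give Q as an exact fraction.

Q = 7197218/1741491 in ≈ 4.133 in

Adjust CN=47 to AMC III: 23·47/(10 + 0.13·47) → 1081 ÷ (1611/100) = 108100/1611 ≈ 67.101
S = 1000/(108100/1611) − 10 = 5300/1081 in ≈ 4.903 in
Ia = 0.2S: 0.2·4.903 = 0.981 in (exactly 1060/1081)
P − Ia = 8.000 − 0.981 = 7588/1081 ≈ 7.019 in (> 0, runoff occurs)
Q: (7588/1081)² ÷ (12888/1081) = 7197218/1741491 in (≈ 4.133 in)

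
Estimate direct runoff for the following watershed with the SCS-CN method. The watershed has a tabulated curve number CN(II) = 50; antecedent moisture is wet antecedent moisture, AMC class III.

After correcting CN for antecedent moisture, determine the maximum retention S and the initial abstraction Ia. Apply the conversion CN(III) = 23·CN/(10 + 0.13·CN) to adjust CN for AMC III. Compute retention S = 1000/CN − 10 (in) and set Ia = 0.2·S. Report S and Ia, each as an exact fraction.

Wet (AMC III): CN(III) = 23·50/(10 + 0.13·50) = 1150/(33/2) = 2300/33 ≈ 69.697
Max retention: S = 1000/(2300/33) − 10 = 100/23 in (≈ 4.348 in)
Ia = 0.2S: 0.2·4.348 = 0.870 in (exactly 20/23)

S = 100/23 in ≈ 4.348 in; Ia = 20/23 in ≈ 0.870 in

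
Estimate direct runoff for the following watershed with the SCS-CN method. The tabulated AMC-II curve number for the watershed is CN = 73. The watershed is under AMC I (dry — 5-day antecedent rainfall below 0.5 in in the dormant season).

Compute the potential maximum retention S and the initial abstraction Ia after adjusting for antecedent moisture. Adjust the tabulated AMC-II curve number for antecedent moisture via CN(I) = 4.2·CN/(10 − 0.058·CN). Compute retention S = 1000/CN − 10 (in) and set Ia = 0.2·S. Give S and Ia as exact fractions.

S = 4500/511 in ≈ 8.806 in; Ia = 900/511 in ≈ 1.761 in

Adjust CN=73 to AMC I: 4.2·73/(10 − 0.058·73) → (1533/5) ÷ (2883/500) = 51100/961 ≈ 53.174
Max retention: S = 1000/(51100/961) − 10 = 4500/511 in (≈ 8.806 in)
Initial abstraction Ia = S/5 = (4500/511)/5 = 900/511 ≈ 1.761 in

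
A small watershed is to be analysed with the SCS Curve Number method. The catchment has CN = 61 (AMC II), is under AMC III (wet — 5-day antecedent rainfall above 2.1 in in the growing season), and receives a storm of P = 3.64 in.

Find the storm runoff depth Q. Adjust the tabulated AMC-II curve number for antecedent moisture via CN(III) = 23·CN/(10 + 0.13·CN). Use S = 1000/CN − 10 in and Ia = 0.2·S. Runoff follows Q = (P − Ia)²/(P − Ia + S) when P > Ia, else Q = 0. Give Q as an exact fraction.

Q = 69239041/42686275 in ≈ 1.622 in

CN(III) from CN(II)=61: (23·61)/(10 + 0.13·61) = 140300/1793 ≈ 78.249
Max retention: S = 1000/(140300/1793) − 10 = 3900/1403 in (≈ 2.780 in)
Ia = 0.2·(3900/1403) = 780/1403 in ≈ 0.556 in
Since P=3.640 > Ia=0.556: effective rainfall P−Ia = 108173/35075 in
Q: (108173/35075)² ÷ (205673/35075) = 69239041/42686275 in (≈ 1.622 in)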